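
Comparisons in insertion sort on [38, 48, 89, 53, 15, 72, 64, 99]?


Algorithm: insertion sort
Input: [38, 48, 89, 53, 15, 72, 64, 99]
Sorted: [15, 38, 48, 53, 64, 72, 89, 99]

14


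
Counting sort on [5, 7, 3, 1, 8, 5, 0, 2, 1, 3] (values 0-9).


Input: [5, 7, 3, 1, 8, 5, 0, 2, 1, 3]
Counts: [1, 2, 1, 2, 0, 2, 0, 1, 1, 0]

Sorted: [0, 1, 1, 2, 3, 3, 5, 5, 7, 8]


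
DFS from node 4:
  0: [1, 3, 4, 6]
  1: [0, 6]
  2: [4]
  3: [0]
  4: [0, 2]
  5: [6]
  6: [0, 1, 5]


Visit 4, push [2, 0]
Visit 0, push [6, 3, 1]
Visit 1, push [6]
Visit 6, push [5]
Visit 5, push []
Visit 3, push []
Visit 2, push []

DFS order: [4, 0, 1, 6, 5, 3, 2]


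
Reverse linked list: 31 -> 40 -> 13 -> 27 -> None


Step 1: curr=31, set curr.next=prev(None) | reversed so far: 31
Step 2: curr=40, set curr.next=prev(31) | reversed so far: 40 -> 31
Step 3: curr=13, set curr.next=prev(40) | reversed so far: 13 -> 40 -> 31
Step 4: curr=27, set curr.next=prev(13) | reversed so far: 27 -> 13 -> 40 -> 31

27 -> 13 -> 40 -> 31 -> None


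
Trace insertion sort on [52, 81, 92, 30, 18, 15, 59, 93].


Initial: [52, 81, 92, 30, 18, 15, 59, 93]
Insert 81: [52, 81, 92, 30, 18, 15, 59, 93]
Insert 92: [52, 81, 92, 30, 18, 15, 59, 93]
Insert 30: [30, 52, 81, 92, 18, 15, 59, 93]
Insert 18: [18, 30, 52, 81, 92, 15, 59, 93]
Insert 15: [15, 18, 30, 52, 81, 92, 59, 93]
Insert 59: [15, 18, 30, 52, 59, 81, 92, 93]
Insert 93: [15, 18, 30, 52, 59, 81, 92, 93]

Sorted: [15, 18, 30, 52, 59, 81, 92, 93]


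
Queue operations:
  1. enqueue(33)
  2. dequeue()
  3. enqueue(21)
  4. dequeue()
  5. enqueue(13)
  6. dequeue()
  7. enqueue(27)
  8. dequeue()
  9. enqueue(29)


enqueue(33) -> [33]
dequeue()->33, []
enqueue(21) -> [21]
dequeue()->21, []
enqueue(13) -> [13]
dequeue()->13, []
enqueue(27) -> [27]
dequeue()->27, []
enqueue(29) -> [29]

Final queue: [29]


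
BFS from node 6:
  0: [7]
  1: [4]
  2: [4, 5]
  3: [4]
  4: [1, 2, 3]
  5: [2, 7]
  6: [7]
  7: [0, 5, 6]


Visit 6, enqueue [7]
Visit 7, enqueue [0, 5]
Visit 0, enqueue []
Visit 5, enqueue [2]
Visit 2, enqueue [4]
Visit 4, enqueue [1, 3]
Visit 1, enqueue []
Visit 3, enqueue []

BFS order: [6, 7, 0, 5, 2, 4, 1, 3]


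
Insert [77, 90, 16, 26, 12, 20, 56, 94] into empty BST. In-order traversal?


Insert 77: root
Insert 90: R from 77
Insert 16: L from 77
Insert 26: L from 77 -> R from 16
Insert 12: L from 77 -> L from 16
Insert 20: L from 77 -> R from 16 -> L from 26
Insert 56: L from 77 -> R from 16 -> R from 26
Insert 94: R from 77 -> R from 90

In-order: [12, 16, 20, 26, 56, 77, 90, 94]


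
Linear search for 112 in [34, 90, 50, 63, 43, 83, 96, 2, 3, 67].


i=0: 34!=112
i=1: 90!=112
i=2: 50!=112
i=3: 63!=112
i=4: 43!=112
i=5: 83!=112
i=6: 96!=112
i=7: 2!=112
i=8: 3!=112
i=9: 67!=112

Not found, 10 comps


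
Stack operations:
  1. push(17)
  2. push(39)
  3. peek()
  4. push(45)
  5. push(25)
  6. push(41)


push(17) -> [17]
push(39) -> [17, 39]
peek()->39
push(45) -> [17, 39, 45]
push(25) -> [17, 39, 45, 25]
push(41) -> [17, 39, 45, 25, 41]

Final stack: [17, 39, 45, 25, 41]


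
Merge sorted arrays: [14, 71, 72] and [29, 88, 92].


Take 14 from A
Take 29 from B
Take 71 from A
Take 72 from A

Merged: [14, 29, 71, 72, 88, 92]


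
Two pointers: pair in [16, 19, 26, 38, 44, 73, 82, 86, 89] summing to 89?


lo=0(16)+hi=8(89)=105
lo=0(16)+hi=7(86)=102
lo=0(16)+hi=6(82)=98
lo=0(16)+hi=5(73)=89

Yes: 16+73=89


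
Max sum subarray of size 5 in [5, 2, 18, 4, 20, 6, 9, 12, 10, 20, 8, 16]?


[0:5]: 49
[1:6]: 50
[2:7]: 57
[3:8]: 51
[4:9]: 57
[5:10]: 57
[6:11]: 59
[7:12]: 66

Max: 66 at [7:12]


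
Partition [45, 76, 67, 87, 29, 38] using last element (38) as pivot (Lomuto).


Pivot: 38
  29 <= 38: swap -> [29, 76, 67, 87, 45, 38]
Place pivot at 1: [29, 38, 67, 87, 45, 76]

Partitioned: [29, 38, 67, 87, 45, 76]


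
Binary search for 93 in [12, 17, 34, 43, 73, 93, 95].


Step 1: lo=0, hi=6, mid=3, val=43
Step 2: lo=4, hi=6, mid=5, val=93

Found at index 5


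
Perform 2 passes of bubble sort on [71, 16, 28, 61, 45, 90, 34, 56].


Initial: [71, 16, 28, 61, 45, 90, 34, 56]
Pass 1: [16, 28, 61, 45, 71, 34, 56, 90] (6 swaps)
Pass 2: [16, 28, 45, 61, 34, 56, 71, 90] (3 swaps)

After 2 passes: [16, 28, 45, 61, 34, 56, 71, 90]


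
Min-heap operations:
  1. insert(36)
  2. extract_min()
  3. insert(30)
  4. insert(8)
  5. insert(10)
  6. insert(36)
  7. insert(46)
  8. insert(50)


insert(36) -> [36]
extract_min()->36, []
insert(30) -> [30]
insert(8) -> [8, 30]
insert(10) -> [8, 30, 10]
insert(36) -> [8, 30, 10, 36]
insert(46) -> [8, 30, 10, 36, 46]
insert(50) -> [8, 30, 10, 36, 46, 50]

Final heap: [8, 30, 10, 36, 46, 50]


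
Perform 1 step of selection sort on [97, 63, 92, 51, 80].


Initial: [97, 63, 92, 51, 80]
Step 1: min=51 at 3
  Swap: [51, 63, 92, 97, 80]

After 1 step: [51, 63, 92, 97, 80]


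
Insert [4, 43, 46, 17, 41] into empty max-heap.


Insert 4: [4]
Insert 43: [43, 4]
Insert 46: [46, 4, 43]
Insert 17: [46, 17, 43, 4]
Insert 41: [46, 41, 43, 4, 17]

Final heap: [46, 41, 43, 4, 17]


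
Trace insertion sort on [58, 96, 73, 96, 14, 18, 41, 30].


Initial: [58, 96, 73, 96, 14, 18, 41, 30]
Insert 96: [58, 96, 73, 96, 14, 18, 41, 30]
Insert 73: [58, 73, 96, 96, 14, 18, 41, 30]
Insert 96: [58, 73, 96, 96, 14, 18, 41, 30]
Insert 14: [14, 58, 73, 96, 96, 18, 41, 30]
Insert 18: [14, 18, 58, 73, 96, 96, 41, 30]
Insert 41: [14, 18, 41, 58, 73, 96, 96, 30]
Insert 30: [14, 18, 30, 41, 58, 73, 96, 96]

Sorted: [14, 18, 30, 41, 58, 73, 96, 96]


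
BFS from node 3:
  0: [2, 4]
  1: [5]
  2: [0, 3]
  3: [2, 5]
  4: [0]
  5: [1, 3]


Visit 3, enqueue [2, 5]
Visit 2, enqueue [0]
Visit 5, enqueue [1]
Visit 0, enqueue [4]
Visit 1, enqueue []
Visit 4, enqueue []

BFS order: [3, 2, 5, 0, 1, 4]


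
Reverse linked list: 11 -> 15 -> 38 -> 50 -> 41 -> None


Step 1: curr=11, set curr.next=prev(None) | reversed so far: 11
Step 2: curr=15, set curr.next=prev(11) | reversed so far: 15 -> 11
Step 3: curr=38, set curr.next=prev(15) | reversed so far: 38 -> 15 -> 11
Step 4: curr=50, set curr.next=prev(38) | reversed so far: 50 -> 38 -> 15 -> 11
Step 5: curr=41, set curr.next=prev(50) | reversed so far: 41 -> 50 -> 38 -> 15 -> 11

41 -> 50 -> 38 -> 15 -> 11 -> None


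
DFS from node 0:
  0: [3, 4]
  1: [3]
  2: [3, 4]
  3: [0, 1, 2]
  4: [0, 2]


Visit 0, push [4, 3]
Visit 3, push [2, 1]
Visit 1, push []
Visit 2, push [4]
Visit 4, push []

DFS order: [0, 3, 1, 2, 4]


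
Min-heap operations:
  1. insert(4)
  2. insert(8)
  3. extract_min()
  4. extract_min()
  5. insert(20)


insert(4) -> [4]
insert(8) -> [4, 8]
extract_min()->4, [8]
extract_min()->8, []
insert(20) -> [20]

Final heap: [20]


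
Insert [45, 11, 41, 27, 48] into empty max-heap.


Insert 45: [45]
Insert 11: [45, 11]
Insert 41: [45, 11, 41]
Insert 27: [45, 27, 41, 11]
Insert 48: [48, 45, 41, 11, 27]

Final heap: [48, 45, 41, 11, 27]


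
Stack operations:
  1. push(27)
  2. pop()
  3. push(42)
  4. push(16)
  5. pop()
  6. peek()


push(27) -> [27]
pop()->27, []
push(42) -> [42]
push(16) -> [42, 16]
pop()->16, [42]
peek()->42

Final stack: [42]


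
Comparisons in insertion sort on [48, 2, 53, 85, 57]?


Algorithm: insertion sort
Input: [48, 2, 53, 85, 57]
Sorted: [2, 48, 53, 57, 85]

5


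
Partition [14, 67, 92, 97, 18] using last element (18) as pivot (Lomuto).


Pivot: 18
  14 <= 18: advance i (no swap)
Place pivot at 1: [14, 18, 92, 97, 67]

Partitioned: [14, 18, 92, 97, 67]


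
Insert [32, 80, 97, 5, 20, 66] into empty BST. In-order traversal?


Insert 32: root
Insert 80: R from 32
Insert 97: R from 32 -> R from 80
Insert 5: L from 32
Insert 20: L from 32 -> R from 5
Insert 66: R from 32 -> L from 80

In-order: [5, 20, 32, 66, 80, 97]


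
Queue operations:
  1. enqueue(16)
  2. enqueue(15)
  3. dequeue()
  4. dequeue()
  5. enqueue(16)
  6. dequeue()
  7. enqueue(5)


enqueue(16) -> [16]
enqueue(15) -> [16, 15]
dequeue()->16, [15]
dequeue()->15, []
enqueue(16) -> [16]
dequeue()->16, []
enqueue(5) -> [5]

Final queue: [5]


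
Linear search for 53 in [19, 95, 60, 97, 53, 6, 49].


i=0: 19!=53
i=1: 95!=53
i=2: 60!=53
i=3: 97!=53
i=4: 53==53 found!

Found at 4, 5 comps


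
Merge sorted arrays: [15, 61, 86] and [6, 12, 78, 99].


Take 6 from B
Take 12 from B
Take 15 from A
Take 61 from A
Take 78 from B
Take 86 from A

Merged: [6, 12, 15, 61, 78, 86, 99]


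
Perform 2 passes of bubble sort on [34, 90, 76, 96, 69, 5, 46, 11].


Initial: [34, 90, 76, 96, 69, 5, 46, 11]
Pass 1: [34, 76, 90, 69, 5, 46, 11, 96] (5 swaps)
Pass 2: [34, 76, 69, 5, 46, 11, 90, 96] (4 swaps)

After 2 passes: [34, 76, 69, 5, 46, 11, 90, 96]


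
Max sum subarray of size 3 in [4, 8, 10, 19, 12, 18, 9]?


[0:3]: 22
[1:4]: 37
[2:5]: 41
[3:6]: 49
[4:7]: 39

Max: 49 at [3:6]


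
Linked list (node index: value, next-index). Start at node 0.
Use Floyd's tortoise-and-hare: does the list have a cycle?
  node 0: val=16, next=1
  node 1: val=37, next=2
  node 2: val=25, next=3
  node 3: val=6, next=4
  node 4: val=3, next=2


Floyd's tortoise (slow, +1) and hare (fast, +2):
  init: slow=0, fast=0
  step 1: slow=1, fast=2
  step 2: slow=2, fast=4
  step 3: slow=3, fast=3
  slow == fast at node 3: cycle detected

Cycle: yes


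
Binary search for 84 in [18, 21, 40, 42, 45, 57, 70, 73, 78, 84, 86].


Step 1: lo=0, hi=10, mid=5, val=57
Step 2: lo=6, hi=10, mid=8, val=78
Step 3: lo=9, hi=10, mid=9, val=84

Found at index 9


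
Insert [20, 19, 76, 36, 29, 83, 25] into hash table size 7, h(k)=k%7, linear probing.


Insert 20: h=6 -> slot 6
Insert 19: h=5 -> slot 5
Insert 76: h=6, 1 probes -> slot 0
Insert 36: h=1 -> slot 1
Insert 29: h=1, 1 probes -> slot 2
Insert 83: h=6, 4 probes -> slot 3
Insert 25: h=4 -> slot 4

Table: [76, 36, 29, 83, 25, 19, 20]


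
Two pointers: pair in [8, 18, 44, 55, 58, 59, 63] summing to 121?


lo=0(8)+hi=6(63)=71
lo=1(18)+hi=6(63)=81
lo=2(44)+hi=6(63)=107
lo=3(55)+hi=6(63)=118
lo=4(58)+hi=6(63)=121

Yes: 58+63=121


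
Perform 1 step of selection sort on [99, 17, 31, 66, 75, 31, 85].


Initial: [99, 17, 31, 66, 75, 31, 85]
Step 1: min=17 at 1
  Swap: [17, 99, 31, 66, 75, 31, 85]

After 1 step: [17, 99, 31, 66, 75, 31, 85]


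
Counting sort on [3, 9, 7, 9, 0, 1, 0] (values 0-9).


Input: [3, 9, 7, 9, 0, 1, 0]
Counts: [2, 1, 0, 1, 0, 0, 0, 1, 0, 2]

Sorted: [0, 0, 1, 3, 7, 9, 9]


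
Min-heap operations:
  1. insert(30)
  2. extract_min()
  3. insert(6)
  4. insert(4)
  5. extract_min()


insert(30) -> [30]
extract_min()->30, []
insert(6) -> [6]
insert(4) -> [4, 6]
extract_min()->4, [6]

Final heap: [6]


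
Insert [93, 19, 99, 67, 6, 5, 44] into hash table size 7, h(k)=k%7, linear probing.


Insert 93: h=2 -> slot 2
Insert 19: h=5 -> slot 5
Insert 99: h=1 -> slot 1
Insert 67: h=4 -> slot 4
Insert 6: h=6 -> slot 6
Insert 5: h=5, 2 probes -> slot 0
Insert 44: h=2, 1 probes -> slot 3

Table: [5, 99, 93, 44, 67, 19, 6]


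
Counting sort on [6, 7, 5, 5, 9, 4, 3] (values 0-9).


Input: [6, 7, 5, 5, 9, 4, 3]
Counts: [0, 0, 0, 1, 1, 2, 1, 1, 0, 1]

Sorted: [3, 4, 5, 5, 6, 7, 9]


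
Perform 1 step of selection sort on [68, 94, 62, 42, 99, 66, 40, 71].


Initial: [68, 94, 62, 42, 99, 66, 40, 71]
Step 1: min=40 at 6
  Swap: [40, 94, 62, 42, 99, 66, 68, 71]

After 1 step: [40, 94, 62, 42, 99, 66, 68, 71]


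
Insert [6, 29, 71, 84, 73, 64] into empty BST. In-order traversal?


Insert 6: root
Insert 29: R from 6
Insert 71: R from 6 -> R from 29
Insert 84: R from 6 -> R from 29 -> R from 71
Insert 73: R from 6 -> R from 29 -> R from 71 -> L from 84
Insert 64: R from 6 -> R from 29 -> L from 71

In-order: [6, 29, 64, 71, 73, 84]


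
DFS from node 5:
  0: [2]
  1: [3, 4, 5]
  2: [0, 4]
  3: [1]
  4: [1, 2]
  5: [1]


Visit 5, push [1]
Visit 1, push [4, 3]
Visit 3, push []
Visit 4, push [2]
Visit 2, push [0]
Visit 0, push []

DFS order: [5, 1, 3, 4, 2, 0]


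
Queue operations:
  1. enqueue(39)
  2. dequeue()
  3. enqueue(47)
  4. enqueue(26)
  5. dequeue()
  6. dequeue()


enqueue(39) -> [39]
dequeue()->39, []
enqueue(47) -> [47]
enqueue(26) -> [47, 26]
dequeue()->47, [26]
dequeue()->26, []

Final queue: []


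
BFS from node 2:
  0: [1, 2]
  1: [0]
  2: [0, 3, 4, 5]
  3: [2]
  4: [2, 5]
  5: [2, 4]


Visit 2, enqueue [0, 3, 4, 5]
Visit 0, enqueue [1]
Visit 3, enqueue []
Visit 4, enqueue []
Visit 5, enqueue []
Visit 1, enqueue []

BFS order: [2, 0, 3, 4, 5, 1]


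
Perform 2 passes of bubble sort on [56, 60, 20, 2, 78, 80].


Initial: [56, 60, 20, 2, 78, 80]
Pass 1: [56, 20, 2, 60, 78, 80] (2 swaps)
Pass 2: [20, 2, 56, 60, 78, 80] (2 swaps)

After 2 passes: [20, 2, 56, 60, 78, 80]


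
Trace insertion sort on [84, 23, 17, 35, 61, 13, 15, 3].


Initial: [84, 23, 17, 35, 61, 13, 15, 3]
Insert 23: [23, 84, 17, 35, 61, 13, 15, 3]
Insert 17: [17, 23, 84, 35, 61, 13, 15, 3]
Insert 35: [17, 23, 35, 84, 61, 13, 15, 3]
Insert 61: [17, 23, 35, 61, 84, 13, 15, 3]
Insert 13: [13, 17, 23, 35, 61, 84, 15, 3]
Insert 15: [13, 15, 17, 23, 35, 61, 84, 3]
Insert 3: [3, 13, 15, 17, 23, 35, 61, 84]

Sorted: [3, 13, 15, 17, 23, 35, 61, 84]


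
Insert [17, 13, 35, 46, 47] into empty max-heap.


Insert 17: [17]
Insert 13: [17, 13]
Insert 35: [35, 13, 17]
Insert 46: [46, 35, 17, 13]
Insert 47: [47, 46, 17, 13, 35]

Final heap: [47, 46, 17, 13, 35]


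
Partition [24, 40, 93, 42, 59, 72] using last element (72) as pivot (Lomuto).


Pivot: 72
  24 <= 72: advance i (no swap)
  40 <= 72: advance i (no swap)
  42 <= 72: swap -> [24, 40, 42, 93, 59, 72]
  59 <= 72: swap -> [24, 40, 42, 59, 93, 72]
Place pivot at 4: [24, 40, 42, 59, 72, 93]

Partitioned: [24, 40, 42, 59, 72, 93]


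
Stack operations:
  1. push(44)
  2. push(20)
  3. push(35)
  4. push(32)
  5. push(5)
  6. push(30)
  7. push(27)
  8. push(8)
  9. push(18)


push(44) -> [44]
push(20) -> [44, 20]
push(35) -> [44, 20, 35]
push(32) -> [44, 20, 35, 32]
push(5) -> [44, 20, 35, 32, 5]
push(30) -> [44, 20, 35, 32, 5, 30]
push(27) -> [44, 20, 35, 32, 5, 30, 27]
push(8) -> [44, 20, 35, 32, 5, 30, 27, 8]
push(18) -> [44, 20, 35, 32, 5, 30, 27, 8, 18]

Final stack: [44, 20, 35, 32, 5, 30, 27, 8, 18]


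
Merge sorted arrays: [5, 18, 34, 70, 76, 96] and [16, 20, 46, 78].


Take 5 from A
Take 16 from B
Take 18 from A
Take 20 from B
Take 34 from A
Take 46 from B
Take 70 from A
Take 76 from A
Take 78 from B

Merged: [5, 16, 18, 20, 34, 46, 70, 76, 78, 96]


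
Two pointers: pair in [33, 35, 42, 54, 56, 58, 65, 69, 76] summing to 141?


lo=0(33)+hi=8(76)=109
lo=1(35)+hi=8(76)=111
lo=2(42)+hi=8(76)=118
lo=3(54)+hi=8(76)=130
lo=4(56)+hi=8(76)=132
lo=5(58)+hi=8(76)=134
lo=6(65)+hi=8(76)=141

Yes: 65+76=141


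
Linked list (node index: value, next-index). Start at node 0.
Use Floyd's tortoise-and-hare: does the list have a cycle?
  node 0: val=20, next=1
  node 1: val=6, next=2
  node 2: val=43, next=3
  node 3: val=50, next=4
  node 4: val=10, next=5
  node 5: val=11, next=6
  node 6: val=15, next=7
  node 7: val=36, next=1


Floyd's tortoise (slow, +1) and hare (fast, +2):
  init: slow=0, fast=0
  step 1: slow=1, fast=2
  step 2: slow=2, fast=4
  step 3: slow=3, fast=6
  step 4: slow=4, fast=1
  step 5: slow=5, fast=3
  step 6: slow=6, fast=5
  step 7: slow=7, fast=7
  slow == fast at node 7: cycle detected

Cycle: yes


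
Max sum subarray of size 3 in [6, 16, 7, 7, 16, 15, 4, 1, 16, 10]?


[0:3]: 29
[1:4]: 30
[2:5]: 30
[3:6]: 38
[4:7]: 35
[5:8]: 20
[6:9]: 21
[7:10]: 27

Max: 38 at [3:6]


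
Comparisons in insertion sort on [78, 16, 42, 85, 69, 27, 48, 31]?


Algorithm: insertion sort
Input: [78, 16, 42, 85, 69, 27, 48, 31]
Sorted: [16, 27, 31, 42, 48, 69, 78, 85]

22


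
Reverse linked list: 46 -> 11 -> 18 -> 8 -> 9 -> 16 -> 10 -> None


Step 1: curr=46, set curr.next=prev(None) | reversed so far: 46
Step 2: curr=11, set curr.next=prev(46) | reversed so far: 11 -> 46
Step 3: curr=18, set curr.next=prev(11) | reversed so far: 18 -> 11 -> 46
Step 4: curr=8, set curr.next=prev(18) | reversed so far: 8 -> 18 -> 11 -> 46
Step 5: curr=9, set curr.next=prev(8) | reversed so far: 9 -> 8 -> 18 -> 11 -> 46
Step 6: curr=16, set curr.next=prev(9) | reversed so far: 16 -> 9 -> 8 -> 18 -> 11 -> 46
Step 7: curr=10, set curr.next=prev(16) | reversed so far: 10 -> 16 -> 9 -> 8 -> 18 -> 11 -> 46

10 -> 16 -> 9 -> 8 -> 18 -> 11 -> 46 -> None


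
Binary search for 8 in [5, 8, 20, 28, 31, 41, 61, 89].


Step 1: lo=0, hi=7, mid=3, val=28
Step 2: lo=0, hi=2, mid=1, val=8

Found at index 1


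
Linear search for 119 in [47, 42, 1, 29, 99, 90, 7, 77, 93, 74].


i=0: 47!=119
i=1: 42!=119
i=2: 1!=119
i=3: 29!=119
i=4: 99!=119
i=5: 90!=119
i=6: 7!=119
i=7: 77!=119
i=8: 93!=119
i=9: 74!=119

Not found, 10 comps


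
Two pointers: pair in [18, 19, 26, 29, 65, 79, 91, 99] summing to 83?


lo=0(18)+hi=7(99)=117
lo=0(18)+hi=6(91)=109
lo=0(18)+hi=5(79)=97
lo=0(18)+hi=4(65)=83

Yes: 18+65=83


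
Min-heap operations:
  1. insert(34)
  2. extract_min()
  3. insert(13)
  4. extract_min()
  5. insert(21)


insert(34) -> [34]
extract_min()->34, []
insert(13) -> [13]
extract_min()->13, []
insert(21) -> [21]

Final heap: [21]


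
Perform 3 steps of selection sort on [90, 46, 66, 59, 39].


Initial: [90, 46, 66, 59, 39]
Step 1: min=39 at 4
  Swap: [39, 46, 66, 59, 90]
Step 2: min=46 at 1
  Swap: [39, 46, 66, 59, 90]
Step 3: min=59 at 3
  Swap: [39, 46, 59, 66, 90]

After 3 steps: [39, 46, 59, 66, 90]


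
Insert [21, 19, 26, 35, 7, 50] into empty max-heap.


Insert 21: [21]
Insert 19: [21, 19]
Insert 26: [26, 19, 21]
Insert 35: [35, 26, 21, 19]
Insert 7: [35, 26, 21, 19, 7]
Insert 50: [50, 26, 35, 19, 7, 21]

Final heap: [50, 26, 35, 19, 7, 21]


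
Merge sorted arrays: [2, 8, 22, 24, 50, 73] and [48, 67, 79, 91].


Take 2 from A
Take 8 from A
Take 22 from A
Take 24 from A
Take 48 from B
Take 50 from A
Take 67 from B
Take 73 from A

Merged: [2, 8, 22, 24, 48, 50, 67, 73, 79, 91]


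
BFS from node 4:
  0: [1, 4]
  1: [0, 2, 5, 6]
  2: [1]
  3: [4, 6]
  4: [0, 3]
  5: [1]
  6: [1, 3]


Visit 4, enqueue [0, 3]
Visit 0, enqueue [1]
Visit 3, enqueue [6]
Visit 1, enqueue [2, 5]
Visit 6, enqueue []
Visit 2, enqueue []
Visit 5, enqueue []

BFS order: [4, 0, 3, 1, 6, 2, 5]


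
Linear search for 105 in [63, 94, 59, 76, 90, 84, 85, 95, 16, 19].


i=0: 63!=105
i=1: 94!=105
i=2: 59!=105
i=3: 76!=105
i=4: 90!=105
i=5: 84!=105
i=6: 85!=105
i=7: 95!=105
i=8: 16!=105
i=9: 19!=105

Not found, 10 comps


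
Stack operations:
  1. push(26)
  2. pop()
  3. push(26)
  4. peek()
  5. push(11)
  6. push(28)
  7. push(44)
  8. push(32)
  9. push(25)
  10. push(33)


push(26) -> [26]
pop()->26, []
push(26) -> [26]
peek()->26
push(11) -> [26, 11]
push(28) -> [26, 11, 28]
push(44) -> [26, 11, 28, 44]
push(32) -> [26, 11, 28, 44, 32]
push(25) -> [26, 11, 28, 44, 32, 25]
push(33) -> [26, 11, 28, 44, 32, 25, 33]

Final stack: [26, 11, 28, 44, 32, 25, 33]


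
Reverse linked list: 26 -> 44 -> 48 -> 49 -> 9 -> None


Step 1: curr=26, set curr.next=prev(None) | reversed so far: 26
Step 2: curr=44, set curr.next=prev(26) | reversed so far: 44 -> 26
Step 3: curr=48, set curr.next=prev(44) | reversed so far: 48 -> 44 -> 26
Step 4: curr=49, set curr.next=prev(48) | reversed so far: 49 -> 48 -> 44 -> 26
Step 5: curr=9, set curr.next=prev(49) | reversed so far: 9 -> 49 -> 48 -> 44 -> 26

9 -> 49 -> 48 -> 44 -> 26 -> None


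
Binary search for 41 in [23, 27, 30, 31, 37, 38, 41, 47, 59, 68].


Step 1: lo=0, hi=9, mid=4, val=37
Step 2: lo=5, hi=9, mid=7, val=47
Step 3: lo=5, hi=6, mid=5, val=38
Step 4: lo=6, hi=6, mid=6, val=41

Found at index 6


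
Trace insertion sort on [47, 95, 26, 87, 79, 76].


Initial: [47, 95, 26, 87, 79, 76]
Insert 95: [47, 95, 26, 87, 79, 76]
Insert 26: [26, 47, 95, 87, 79, 76]
Insert 87: [26, 47, 87, 95, 79, 76]
Insert 79: [26, 47, 79, 87, 95, 76]
Insert 76: [26, 47, 76, 79, 87, 95]

Sorted: [26, 47, 76, 79, 87, 95]


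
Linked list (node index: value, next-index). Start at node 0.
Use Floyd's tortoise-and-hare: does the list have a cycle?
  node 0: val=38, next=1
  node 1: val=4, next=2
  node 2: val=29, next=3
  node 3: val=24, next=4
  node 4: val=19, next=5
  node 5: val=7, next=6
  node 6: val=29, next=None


Floyd's tortoise (slow, +1) and hare (fast, +2):
  init: slow=0, fast=0
  step 1: slow=1, fast=2
  step 2: slow=2, fast=4
  step 3: slow=3, fast=6
  step 4: fast -> None, no cycle

Cycle: no


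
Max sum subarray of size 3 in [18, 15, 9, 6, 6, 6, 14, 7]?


[0:3]: 42
[1:4]: 30
[2:5]: 21
[3:6]: 18
[4:7]: 26
[5:8]: 27

Max: 42 at [0:3]


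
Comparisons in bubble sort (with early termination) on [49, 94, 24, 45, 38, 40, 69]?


Algorithm: bubble sort (with early termination)
Input: [49, 94, 24, 45, 38, 40, 69]
Sorted: [24, 38, 40, 45, 49, 69, 94]

18


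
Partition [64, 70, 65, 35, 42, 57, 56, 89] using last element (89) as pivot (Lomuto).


Pivot: 89
  64 <= 89: advance i (no swap)
  70 <= 89: advance i (no swap)
  65 <= 89: advance i (no swap)
  35 <= 89: advance i (no swap)
  42 <= 89: advance i (no swap)
  57 <= 89: advance i (no swap)
  56 <= 89: advance i (no swap)
Place pivot at 7: [64, 70, 65, 35, 42, 57, 56, 89]

Partitioned: [64, 70, 65, 35, 42, 57, 56, 89]


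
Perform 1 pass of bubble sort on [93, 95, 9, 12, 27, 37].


Initial: [93, 95, 9, 12, 27, 37]
Pass 1: [93, 9, 12, 27, 37, 95] (4 swaps)

After 1 pass: [93, 9, 12, 27, 37, 95]


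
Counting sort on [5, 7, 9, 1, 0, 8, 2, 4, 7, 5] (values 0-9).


Input: [5, 7, 9, 1, 0, 8, 2, 4, 7, 5]
Counts: [1, 1, 1, 0, 1, 2, 0, 2, 1, 1]

Sorted: [0, 1, 2, 4, 5, 5, 7, 7, 8, 9]


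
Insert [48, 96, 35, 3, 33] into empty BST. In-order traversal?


Insert 48: root
Insert 96: R from 48
Insert 35: L from 48
Insert 3: L from 48 -> L from 35
Insert 33: L from 48 -> L from 35 -> R from 3

In-order: [3, 33, 35, 48, 96]


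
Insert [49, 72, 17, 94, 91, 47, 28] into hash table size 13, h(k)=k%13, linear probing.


Insert 49: h=10 -> slot 10
Insert 72: h=7 -> slot 7
Insert 17: h=4 -> slot 4
Insert 94: h=3 -> slot 3
Insert 91: h=0 -> slot 0
Insert 47: h=8 -> slot 8
Insert 28: h=2 -> slot 2

Table: [91, None, 28, 94, 17, None, None, 72, 47, None, 49, None, None]


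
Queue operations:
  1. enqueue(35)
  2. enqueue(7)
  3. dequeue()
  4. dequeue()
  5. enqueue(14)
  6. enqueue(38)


enqueue(35) -> [35]
enqueue(7) -> [35, 7]
dequeue()->35, [7]
dequeue()->7, []
enqueue(14) -> [14]
enqueue(38) -> [14, 38]

Final queue: [14, 38]


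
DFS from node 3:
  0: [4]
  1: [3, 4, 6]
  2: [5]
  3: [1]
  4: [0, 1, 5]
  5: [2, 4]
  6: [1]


Visit 3, push [1]
Visit 1, push [6, 4]
Visit 4, push [5, 0]
Visit 0, push []
Visit 5, push [2]
Visit 2, push []
Visit 6, push []

DFS order: [3, 1, 4, 0, 5, 2, 6]


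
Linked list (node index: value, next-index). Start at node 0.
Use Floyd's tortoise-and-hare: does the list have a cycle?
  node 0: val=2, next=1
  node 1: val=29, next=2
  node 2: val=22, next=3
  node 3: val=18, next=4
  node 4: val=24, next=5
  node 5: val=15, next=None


Floyd's tortoise (slow, +1) and hare (fast, +2):
  init: slow=0, fast=0
  step 1: slow=1, fast=2
  step 2: slow=2, fast=4
  step 3: fast 4->5->None, no cycle

Cycle: no


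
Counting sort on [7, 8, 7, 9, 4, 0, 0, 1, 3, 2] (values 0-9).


Input: [7, 8, 7, 9, 4, 0, 0, 1, 3, 2]
Counts: [2, 1, 1, 1, 1, 0, 0, 2, 1, 1]

Sorted: [0, 0, 1, 2, 3, 4, 7, 7, 8, 9]


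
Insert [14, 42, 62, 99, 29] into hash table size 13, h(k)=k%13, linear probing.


Insert 14: h=1 -> slot 1
Insert 42: h=3 -> slot 3
Insert 62: h=10 -> slot 10
Insert 99: h=8 -> slot 8
Insert 29: h=3, 1 probes -> slot 4

Table: [None, 14, None, 42, 29, None, None, None, 99, None, 62, None, None]


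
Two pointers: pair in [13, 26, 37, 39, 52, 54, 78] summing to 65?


lo=0(13)+hi=6(78)=91
lo=0(13)+hi=5(54)=67
lo=0(13)+hi=4(52)=65

Yes: 13+52=65


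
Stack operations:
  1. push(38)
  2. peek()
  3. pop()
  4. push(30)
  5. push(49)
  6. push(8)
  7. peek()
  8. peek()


push(38) -> [38]
peek()->38
pop()->38, []
push(30) -> [30]
push(49) -> [30, 49]
push(8) -> [30, 49, 8]
peek()->8
peek()->8

Final stack: [30, 49, 8]


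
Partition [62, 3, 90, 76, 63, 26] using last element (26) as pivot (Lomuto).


Pivot: 26
  3 <= 26: swap -> [3, 62, 90, 76, 63, 26]
Place pivot at 1: [3, 26, 90, 76, 63, 62]

Partitioned: [3, 26, 90, 76, 63, 62]


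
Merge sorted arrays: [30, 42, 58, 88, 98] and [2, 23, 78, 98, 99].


Take 2 from B
Take 23 from B
Take 30 from A
Take 42 from A
Take 58 from A
Take 78 from B
Take 88 from A
Take 98 from A

Merged: [2, 23, 30, 42, 58, 78, 88, 98, 98, 99]


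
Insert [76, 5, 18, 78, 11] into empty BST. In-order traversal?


Insert 76: root
Insert 5: L from 76
Insert 18: L from 76 -> R from 5
Insert 78: R from 76
Insert 11: L from 76 -> R from 5 -> L from 18

In-order: [5, 11, 18, 76, 78]


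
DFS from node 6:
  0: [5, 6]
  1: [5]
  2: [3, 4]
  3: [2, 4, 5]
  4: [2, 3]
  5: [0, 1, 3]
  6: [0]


Visit 6, push [0]
Visit 0, push [5]
Visit 5, push [3, 1]
Visit 1, push []
Visit 3, push [4, 2]
Visit 2, push [4]
Visit 4, push []

DFS order: [6, 0, 5, 1, 3, 2, 4]


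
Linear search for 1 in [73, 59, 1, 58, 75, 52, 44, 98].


i=0: 73!=1
i=1: 59!=1
i=2: 1==1 found!

Found at 2, 3 comps


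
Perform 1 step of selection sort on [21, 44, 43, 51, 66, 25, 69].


Initial: [21, 44, 43, 51, 66, 25, 69]
Step 1: min=21 at 0
  Swap: [21, 44, 43, 51, 66, 25, 69]

After 1 step: [21, 44, 43, 51, 66, 25, 69]


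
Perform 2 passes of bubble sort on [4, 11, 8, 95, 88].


Initial: [4, 11, 8, 95, 88]
Pass 1: [4, 8, 11, 88, 95] (2 swaps)
Pass 2: [4, 8, 11, 88, 95] (0 swaps)

After 2 passes: [4, 8, 11, 88, 95]


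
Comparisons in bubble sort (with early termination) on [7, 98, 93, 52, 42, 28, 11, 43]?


Algorithm: bubble sort (with early termination)
Input: [7, 98, 93, 52, 42, 28, 11, 43]
Sorted: [7, 11, 28, 42, 43, 52, 93, 98]

27


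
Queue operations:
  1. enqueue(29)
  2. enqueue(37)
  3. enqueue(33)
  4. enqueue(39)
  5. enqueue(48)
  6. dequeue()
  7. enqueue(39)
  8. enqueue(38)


enqueue(29) -> [29]
enqueue(37) -> [29, 37]
enqueue(33) -> [29, 37, 33]
enqueue(39) -> [29, 37, 33, 39]
enqueue(48) -> [29, 37, 33, 39, 48]
dequeue()->29, [37, 33, 39, 48]
enqueue(39) -> [37, 33, 39, 48, 39]
enqueue(38) -> [37, 33, 39, 48, 39, 38]

Final queue: [37, 33, 39, 48, 39, 38]


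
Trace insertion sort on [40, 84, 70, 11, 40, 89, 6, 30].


Initial: [40, 84, 70, 11, 40, 89, 6, 30]
Insert 84: [40, 84, 70, 11, 40, 89, 6, 30]
Insert 70: [40, 70, 84, 11, 40, 89, 6, 30]
Insert 11: [11, 40, 70, 84, 40, 89, 6, 30]
Insert 40: [11, 40, 40, 70, 84, 89, 6, 30]
Insert 89: [11, 40, 40, 70, 84, 89, 6, 30]
Insert 6: [6, 11, 40, 40, 70, 84, 89, 30]
Insert 30: [6, 11, 30, 40, 40, 70, 84, 89]

Sorted: [6, 11, 30, 40, 40, 70, 84, 89]


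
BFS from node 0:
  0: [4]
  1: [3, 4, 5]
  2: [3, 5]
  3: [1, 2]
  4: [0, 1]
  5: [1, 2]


Visit 0, enqueue [4]
Visit 4, enqueue [1]
Visit 1, enqueue [3, 5]
Visit 3, enqueue [2]
Visit 5, enqueue []
Visit 2, enqueue []

BFS order: [0, 4, 1, 3, 5, 2]


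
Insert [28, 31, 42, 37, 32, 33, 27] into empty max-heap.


Insert 28: [28]
Insert 31: [31, 28]
Insert 42: [42, 28, 31]
Insert 37: [42, 37, 31, 28]
Insert 32: [42, 37, 31, 28, 32]
Insert 33: [42, 37, 33, 28, 32, 31]
Insert 27: [42, 37, 33, 28, 32, 31, 27]

Final heap: [42, 37, 33, 28, 32, 31, 27]


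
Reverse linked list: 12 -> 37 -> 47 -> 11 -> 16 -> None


Step 1: curr=12, set curr.next=prev(None) | reversed so far: 12
Step 2: curr=37, set curr.next=prev(12) | reversed so far: 37 -> 12
Step 3: curr=47, set curr.next=prev(37) | reversed so far: 47 -> 37 -> 12
Step 4: curr=11, set curr.next=prev(47) | reversed so far: 11 -> 47 -> 37 -> 12
Step 5: curr=16, set curr.next=prev(11) | reversed so far: 16 -> 11 -> 47 -> 37 -> 12

16 -> 11 -> 47 -> 37 -> 12 -> None


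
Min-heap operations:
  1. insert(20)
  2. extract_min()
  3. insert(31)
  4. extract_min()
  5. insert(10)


insert(20) -> [20]
extract_min()->20, []
insert(31) -> [31]
extract_min()->31, []
insert(10) -> [10]

Final heap: [10]


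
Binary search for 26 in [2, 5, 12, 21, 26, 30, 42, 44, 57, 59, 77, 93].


Step 1: lo=0, hi=11, mid=5, val=30
Step 2: lo=0, hi=4, mid=2, val=12
Step 3: lo=3, hi=4, mid=3, val=21
Step 4: lo=4, hi=4, mid=4, val=26

Found at index 4


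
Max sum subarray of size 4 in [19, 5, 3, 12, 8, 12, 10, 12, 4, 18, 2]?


[0:4]: 39
[1:5]: 28
[2:6]: 35
[3:7]: 42
[4:8]: 42
[5:9]: 38
[6:10]: 44
[7:11]: 36

Max: 44 at [6:10]


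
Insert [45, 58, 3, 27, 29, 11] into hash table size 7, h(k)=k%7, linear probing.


Insert 45: h=3 -> slot 3
Insert 58: h=2 -> slot 2
Insert 3: h=3, 1 probes -> slot 4
Insert 27: h=6 -> slot 6
Insert 29: h=1 -> slot 1
Insert 11: h=4, 1 probes -> slot 5

Table: [None, 29, 58, 45, 3, 11, 27]


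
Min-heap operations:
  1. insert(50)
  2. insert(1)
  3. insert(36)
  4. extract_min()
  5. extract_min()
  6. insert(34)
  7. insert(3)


insert(50) -> [50]
insert(1) -> [1, 50]
insert(36) -> [1, 50, 36]
extract_min()->1, [36, 50]
extract_min()->36, [50]
insert(34) -> [34, 50]
insert(3) -> [3, 50, 34]

Final heap: [3, 50, 34]


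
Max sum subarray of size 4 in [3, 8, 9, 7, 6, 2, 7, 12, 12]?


[0:4]: 27
[1:5]: 30
[2:6]: 24
[3:7]: 22
[4:8]: 27
[5:9]: 33

Max: 33 at [5:9]


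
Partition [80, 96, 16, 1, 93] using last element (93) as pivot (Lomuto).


Pivot: 93
  80 <= 93: advance i (no swap)
  16 <= 93: swap -> [80, 16, 96, 1, 93]
  1 <= 93: swap -> [80, 16, 1, 96, 93]
Place pivot at 3: [80, 16, 1, 93, 96]

Partitioned: [80, 16, 1, 93, 96]


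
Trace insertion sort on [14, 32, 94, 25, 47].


Initial: [14, 32, 94, 25, 47]
Insert 32: [14, 32, 94, 25, 47]
Insert 94: [14, 32, 94, 25, 47]
Insert 25: [14, 25, 32, 94, 47]
Insert 47: [14, 25, 32, 47, 94]

Sorted: [14, 25, 32, 47, 94]


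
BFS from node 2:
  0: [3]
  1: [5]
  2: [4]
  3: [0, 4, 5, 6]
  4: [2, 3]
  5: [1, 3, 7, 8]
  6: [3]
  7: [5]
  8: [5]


Visit 2, enqueue [4]
Visit 4, enqueue [3]
Visit 3, enqueue [0, 5, 6]
Visit 0, enqueue []
Visit 5, enqueue [1, 7, 8]
Visit 6, enqueue []
Visit 1, enqueue []
Visit 7, enqueue []
Visit 8, enqueue []

BFS order: [2, 4, 3, 0, 5, 6, 1, 7, 8]


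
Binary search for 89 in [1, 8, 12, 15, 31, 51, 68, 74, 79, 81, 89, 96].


Step 1: lo=0, hi=11, mid=5, val=51
Step 2: lo=6, hi=11, mid=8, val=79
Step 3: lo=9, hi=11, mid=10, val=89

Found at index 10


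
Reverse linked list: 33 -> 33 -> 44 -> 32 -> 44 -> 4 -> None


Step 1: curr=33, set curr.next=prev(None) | reversed so far: 33
Step 2: curr=33, set curr.next=prev(33) | reversed so far: 33 -> 33
Step 3: curr=44, set curr.next=prev(33) | reversed so far: 44 -> 33 -> 33
Step 4: curr=32, set curr.next=prev(44) | reversed so far: 32 -> 44 -> 33 -> 33
Step 5: curr=44, set curr.next=prev(32) | reversed so far: 44 -> 32 -> 44 -> 33 -> 33
Step 6: curr=4, set curr.next=prev(44) | reversed so far: 4 -> 44 -> 32 -> 44 -> 33 -> 33

4 -> 44 -> 32 -> 44 -> 33 -> 33 -> None


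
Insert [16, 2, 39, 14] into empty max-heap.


Insert 16: [16]
Insert 2: [16, 2]
Insert 39: [39, 2, 16]
Insert 14: [39, 14, 16, 2]

Final heap: [39, 14, 16, 2]


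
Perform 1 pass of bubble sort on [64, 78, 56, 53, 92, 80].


Initial: [64, 78, 56, 53, 92, 80]
Pass 1: [64, 56, 53, 78, 80, 92] (3 swaps)

After 1 pass: [64, 56, 53, 78, 80, 92]


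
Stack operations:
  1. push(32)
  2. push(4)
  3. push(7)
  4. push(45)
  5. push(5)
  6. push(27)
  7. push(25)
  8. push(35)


push(32) -> [32]
push(4) -> [32, 4]
push(7) -> [32, 4, 7]
push(45) -> [32, 4, 7, 45]
push(5) -> [32, 4, 7, 45, 5]
push(27) -> [32, 4, 7, 45, 5, 27]
push(25) -> [32, 4, 7, 45, 5, 27, 25]
push(35) -> [32, 4, 7, 45, 5, 27, 25, 35]

Final stack: [32, 4, 7, 45, 5, 27, 25, 35]


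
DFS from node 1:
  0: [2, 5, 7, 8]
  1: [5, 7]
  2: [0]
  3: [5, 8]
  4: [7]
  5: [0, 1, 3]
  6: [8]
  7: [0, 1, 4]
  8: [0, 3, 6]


Visit 1, push [7, 5]
Visit 5, push [3, 0]
Visit 0, push [8, 7, 2]
Visit 2, push []
Visit 7, push [4]
Visit 4, push []
Visit 8, push [6, 3]
Visit 3, push []
Visit 6, push []

DFS order: [1, 5, 0, 2, 7, 4, 8, 3, 6]


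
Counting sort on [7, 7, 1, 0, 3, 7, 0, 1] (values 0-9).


Input: [7, 7, 1, 0, 3, 7, 0, 1]
Counts: [2, 2, 0, 1, 0, 0, 0, 3, 0, 0]

Sorted: [0, 0, 1, 1, 3, 7, 7, 7]


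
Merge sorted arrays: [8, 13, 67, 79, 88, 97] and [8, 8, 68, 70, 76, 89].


Take 8 from A
Take 8 from B
Take 8 from B
Take 13 from A
Take 67 from A
Take 68 from B
Take 70 from B
Take 76 from B
Take 79 from A
Take 88 from A
Take 89 from B

Merged: [8, 8, 8, 13, 67, 68, 70, 76, 79, 88, 89, 97]


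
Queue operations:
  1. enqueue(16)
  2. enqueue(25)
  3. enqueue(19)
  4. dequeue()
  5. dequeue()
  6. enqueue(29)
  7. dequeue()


enqueue(16) -> [16]
enqueue(25) -> [16, 25]
enqueue(19) -> [16, 25, 19]
dequeue()->16, [25, 19]
dequeue()->25, [19]
enqueue(29) -> [19, 29]
dequeue()->19, [29]

Final queue: [29]


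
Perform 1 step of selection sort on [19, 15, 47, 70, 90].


Initial: [19, 15, 47, 70, 90]
Step 1: min=15 at 1
  Swap: [15, 19, 47, 70, 90]

After 1 step: [15, 19, 47, 70, 90]


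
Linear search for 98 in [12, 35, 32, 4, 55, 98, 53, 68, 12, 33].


i=0: 12!=98
i=1: 35!=98
i=2: 32!=98
i=3: 4!=98
i=4: 55!=98
i=5: 98==98 found!

Found at 5, 6 comps


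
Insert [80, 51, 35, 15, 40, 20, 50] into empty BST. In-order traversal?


Insert 80: root
Insert 51: L from 80
Insert 35: L from 80 -> L from 51
Insert 15: L from 80 -> L from 51 -> L from 35
Insert 40: L from 80 -> L from 51 -> R from 35
Insert 20: L from 80 -> L from 51 -> L from 35 -> R from 15
Insert 50: L from 80 -> L from 51 -> R from 35 -> R from 40

In-order: [15, 20, 35, 40, 50, 51, 80]


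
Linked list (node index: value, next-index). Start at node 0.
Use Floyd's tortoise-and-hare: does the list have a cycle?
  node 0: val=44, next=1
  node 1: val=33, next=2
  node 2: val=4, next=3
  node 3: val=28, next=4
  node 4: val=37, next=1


Floyd's tortoise (slow, +1) and hare (fast, +2):
  init: slow=0, fast=0
  step 1: slow=1, fast=2
  step 2: slow=2, fast=4
  step 3: slow=3, fast=2
  step 4: slow=4, fast=4
  slow == fast at node 4: cycle detected

Cycle: yes


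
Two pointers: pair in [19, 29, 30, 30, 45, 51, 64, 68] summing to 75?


lo=0(19)+hi=7(68)=87
lo=0(19)+hi=6(64)=83
lo=0(19)+hi=5(51)=70
lo=1(29)+hi=5(51)=80
lo=1(29)+hi=4(45)=74
lo=2(30)+hi=4(45)=75

Yes: 30+45=75


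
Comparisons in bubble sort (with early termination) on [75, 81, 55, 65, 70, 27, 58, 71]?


Algorithm: bubble sort (with early termination)
Input: [75, 81, 55, 65, 70, 27, 58, 71]
Sorted: [27, 55, 58, 65, 70, 71, 75, 81]

27


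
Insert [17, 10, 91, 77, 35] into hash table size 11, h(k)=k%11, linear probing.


Insert 17: h=6 -> slot 6
Insert 10: h=10 -> slot 10
Insert 91: h=3 -> slot 3
Insert 77: h=0 -> slot 0
Insert 35: h=2 -> slot 2

Table: [77, None, 35, 91, None, None, 17, None, None, None, 10]


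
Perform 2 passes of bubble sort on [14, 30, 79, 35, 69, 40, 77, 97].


Initial: [14, 30, 79, 35, 69, 40, 77, 97]
Pass 1: [14, 30, 35, 69, 40, 77, 79, 97] (4 swaps)
Pass 2: [14, 30, 35, 40, 69, 77, 79, 97] (1 swaps)

After 2 passes: [14, 30, 35, 40, 69, 77, 79, 97]


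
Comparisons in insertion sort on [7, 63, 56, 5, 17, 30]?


Algorithm: insertion sort
Input: [7, 63, 56, 5, 17, 30]
Sorted: [5, 7, 17, 30, 56, 63]

12


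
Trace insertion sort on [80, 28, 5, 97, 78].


Initial: [80, 28, 5, 97, 78]
Insert 28: [28, 80, 5, 97, 78]
Insert 5: [5, 28, 80, 97, 78]
Insert 97: [5, 28, 80, 97, 78]
Insert 78: [5, 28, 78, 80, 97]

Sorted: [5, 28, 78, 80, 97]


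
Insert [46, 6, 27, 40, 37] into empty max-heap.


Insert 46: [46]
Insert 6: [46, 6]
Insert 27: [46, 6, 27]
Insert 40: [46, 40, 27, 6]
Insert 37: [46, 40, 27, 6, 37]

Final heap: [46, 40, 27, 6, 37]


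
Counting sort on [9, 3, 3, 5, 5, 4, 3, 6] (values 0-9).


Input: [9, 3, 3, 5, 5, 4, 3, 6]
Counts: [0, 0, 0, 3, 1, 2, 1, 0, 0, 1]

Sorted: [3, 3, 3, 4, 5, 5, 6, 9]


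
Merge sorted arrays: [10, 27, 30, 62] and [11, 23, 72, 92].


Take 10 from A
Take 11 from B
Take 23 from B
Take 27 from A
Take 30 from A
Take 62 from A

Merged: [10, 11, 23, 27, 30, 62, 72, 92]


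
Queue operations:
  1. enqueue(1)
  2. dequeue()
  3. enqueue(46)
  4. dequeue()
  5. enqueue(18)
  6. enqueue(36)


enqueue(1) -> [1]
dequeue()->1, []
enqueue(46) -> [46]
dequeue()->46, []
enqueue(18) -> [18]
enqueue(36) -> [18, 36]

Final queue: [18, 36]


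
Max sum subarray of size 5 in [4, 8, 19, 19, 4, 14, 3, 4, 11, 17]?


[0:5]: 54
[1:6]: 64
[2:7]: 59
[3:8]: 44
[4:9]: 36
[5:10]: 49

Max: 64 at [1:6]


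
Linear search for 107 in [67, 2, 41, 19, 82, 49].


i=0: 67!=107
i=1: 2!=107
i=2: 41!=107
i=3: 19!=107
i=4: 82!=107
i=5: 49!=107

Not found, 6 comps


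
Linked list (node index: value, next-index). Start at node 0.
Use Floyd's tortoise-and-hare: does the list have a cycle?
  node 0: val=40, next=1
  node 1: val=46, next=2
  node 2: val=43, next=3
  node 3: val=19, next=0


Floyd's tortoise (slow, +1) and hare (fast, +2):
  init: slow=0, fast=0
  step 1: slow=1, fast=2
  step 2: slow=2, fast=0
  step 3: slow=3, fast=2
  step 4: slow=0, fast=0
  slow == fast at node 0: cycle detected

Cycle: yes


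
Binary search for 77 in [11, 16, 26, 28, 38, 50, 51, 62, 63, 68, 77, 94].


Step 1: lo=0, hi=11, mid=5, val=50
Step 2: lo=6, hi=11, mid=8, val=63
Step 3: lo=9, hi=11, mid=10, val=77

Found at index 10


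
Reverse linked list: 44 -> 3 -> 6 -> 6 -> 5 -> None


Step 1: curr=44, set curr.next=prev(None) | reversed so far: 44
Step 2: curr=3, set curr.next=prev(44) | reversed so far: 3 -> 44
Step 3: curr=6, set curr.next=prev(3) | reversed so far: 6 -> 3 -> 44
Step 4: curr=6, set curr.next=prev(6) | reversed so far: 6 -> 6 -> 3 -> 44
Step 5: curr=5, set curr.next=prev(6) | reversed so far: 5 -> 6 -> 6 -> 3 -> 44

5 -> 6 -> 6 -> 3 -> 44 -> None


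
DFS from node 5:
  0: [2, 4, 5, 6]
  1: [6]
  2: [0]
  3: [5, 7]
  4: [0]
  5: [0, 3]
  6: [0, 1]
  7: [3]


Visit 5, push [3, 0]
Visit 0, push [6, 4, 2]
Visit 2, push []
Visit 4, push []
Visit 6, push [1]
Visit 1, push []
Visit 3, push [7]
Visit 7, push []

DFS order: [5, 0, 2, 4, 6, 1, 3, 7]


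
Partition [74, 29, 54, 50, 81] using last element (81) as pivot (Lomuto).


Pivot: 81
  74 <= 81: advance i (no swap)
  29 <= 81: advance i (no swap)
  54 <= 81: advance i (no swap)
  50 <= 81: advance i (no swap)
Place pivot at 4: [74, 29, 54, 50, 81]

Partitioned: [74, 29, 54, 50, 81]


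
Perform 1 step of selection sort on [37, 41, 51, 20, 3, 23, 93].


Initial: [37, 41, 51, 20, 3, 23, 93]
Step 1: min=3 at 4
  Swap: [3, 41, 51, 20, 37, 23, 93]

After 1 step: [3, 41, 51, 20, 37, 23, 93]


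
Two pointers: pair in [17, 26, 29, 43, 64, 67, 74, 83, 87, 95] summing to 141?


lo=0(17)+hi=9(95)=112
lo=1(26)+hi=9(95)=121
lo=2(29)+hi=9(95)=124
lo=3(43)+hi=9(95)=138
lo=4(64)+hi=9(95)=159
lo=4(64)+hi=8(87)=151
lo=4(64)+hi=7(83)=147
lo=4(64)+hi=6(74)=138
lo=5(67)+hi=6(74)=141

Yes: 67+74=141


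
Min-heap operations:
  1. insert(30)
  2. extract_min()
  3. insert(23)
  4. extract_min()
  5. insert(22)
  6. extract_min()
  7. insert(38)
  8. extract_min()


insert(30) -> [30]
extract_min()->30, []
insert(23) -> [23]
extract_min()->23, []
insert(22) -> [22]
extract_min()->22, []
insert(38) -> [38]
extract_min()->38, []

Final heap: []


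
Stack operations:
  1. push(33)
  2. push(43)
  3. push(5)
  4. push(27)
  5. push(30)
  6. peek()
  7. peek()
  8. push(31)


push(33) -> [33]
push(43) -> [33, 43]
push(5) -> [33, 43, 5]
push(27) -> [33, 43, 5, 27]
push(30) -> [33, 43, 5, 27, 30]
peek()->30
peek()->30
push(31) -> [33, 43, 5, 27, 30, 31]

Final stack: [33, 43, 5, 27, 30, 31]


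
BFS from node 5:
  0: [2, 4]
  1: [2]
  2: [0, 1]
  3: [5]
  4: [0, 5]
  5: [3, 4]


Visit 5, enqueue [3, 4]
Visit 3, enqueue []
Visit 4, enqueue [0]
Visit 0, enqueue [2]
Visit 2, enqueue [1]
Visit 1, enqueue []

BFS order: [5, 3, 4, 0, 2, 1]
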